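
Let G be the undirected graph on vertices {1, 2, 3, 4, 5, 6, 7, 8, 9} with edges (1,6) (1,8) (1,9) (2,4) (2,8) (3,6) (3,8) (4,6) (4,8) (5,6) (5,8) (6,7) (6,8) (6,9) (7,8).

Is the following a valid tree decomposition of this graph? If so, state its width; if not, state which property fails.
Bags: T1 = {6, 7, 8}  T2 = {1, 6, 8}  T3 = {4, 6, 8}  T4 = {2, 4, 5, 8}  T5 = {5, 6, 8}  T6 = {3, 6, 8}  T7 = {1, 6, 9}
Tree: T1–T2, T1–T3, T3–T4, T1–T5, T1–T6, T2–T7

No — bags containing vertex 5 are not connected in the tree.

A tree decomposition must satisfy three properties: every vertex lies in some bag; for every edge, both endpoints lie together in some bag; and for every vertex, the bags containing it form a connected subtree. Here bags containing vertex 5 are not connected in the tree, so the decomposition is invalid.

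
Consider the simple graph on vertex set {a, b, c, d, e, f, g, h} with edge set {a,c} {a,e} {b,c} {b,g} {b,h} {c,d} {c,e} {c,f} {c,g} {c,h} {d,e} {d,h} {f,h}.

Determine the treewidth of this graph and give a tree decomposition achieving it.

Treewidth 2.
Bags: B1 = {c, d, e}  B2 = {c, d, h}  B3 = {c, f, h}  B4 = {a, c, e}  B5 = {b, c, h}  B6 = {b, c, g}
Tree: B1–B2, B2–B3, B1–B4, B2–B5, B5–B6

The largest bag has 3 vertices, giving width 2; this decomposition certifies tw(G) ≤ 2. On the other hand G contains the 3-clique {b, c, g}. A clique must lie in a single bag of any decomposition, so no decomposition can have width below 2. Therefore the treewidth is 2.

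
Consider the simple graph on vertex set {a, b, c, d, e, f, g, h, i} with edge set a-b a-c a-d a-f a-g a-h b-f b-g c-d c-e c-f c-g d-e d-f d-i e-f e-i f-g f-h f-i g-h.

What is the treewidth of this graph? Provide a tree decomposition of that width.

Each bag holds 4 vertices, so the decomposition has width 3, which upper-bounds the treewidth. Conversely, {c, d, e, f} is a clique of size 4, and the vertices of any clique must share a bag in every tree decomposition; so some bag has ≥ 4 vertices and tw(G) ≥ 3. Therefore the treewidth is 3.

Treewidth 3.
Bags: B1 = {d, e, f, i}  B2 = {c, d, e, f}  B3 = {a, c, d, f}  B4 = {a, c, f, g}  B5 = {a, b, f, g}  B6 = {a, f, g, h}
Tree: B1–B2, B2–B3, B3–B4, B4–B5, B4–B6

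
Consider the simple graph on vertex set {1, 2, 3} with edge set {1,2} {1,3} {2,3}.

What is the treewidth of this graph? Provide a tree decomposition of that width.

Treewidth 2.
Bags: B1 = {1, 2, 3}
Tree: (single bag)

A single bag containing all 3 vertices is trivially a valid decomposition of width 2. For the lower bound, the 3 vertices {1, 2, 3} are pairwise adjacent, and any tree decomposition puts a clique entirely inside one bag — forcing width ≥ 2. Therefore the treewidth is 2.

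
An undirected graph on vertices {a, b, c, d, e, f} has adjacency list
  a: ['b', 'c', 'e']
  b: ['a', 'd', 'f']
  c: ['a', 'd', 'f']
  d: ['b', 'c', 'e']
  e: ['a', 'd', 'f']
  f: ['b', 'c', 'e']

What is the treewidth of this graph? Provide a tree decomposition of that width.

Treewidth 3.
One optimal decomposition is:
Bags: B1 = {a, b, d, f}  B2 = {a, d, e, f}  B3 = {a, c, d, f}
Tree: B1–B2, B2–B3

The largest bag has 4 vertices, giving width 3; this decomposition certifies tw(G) ≤ 3. For the lower bound: the 4 vertex sets {a,b}, {d,e}, {f}, {c} are disjoint, each induces a connected subgraph, and every pair is joined by at least one edge of G. Contracting each set to a single vertex therefore yields K_{4} as a minor, and since treewidth is minor-monotone, tw(G) ≥ tw(K_{4}) = 3. The upper and lower bounds meet at 3, so that is the treewidth.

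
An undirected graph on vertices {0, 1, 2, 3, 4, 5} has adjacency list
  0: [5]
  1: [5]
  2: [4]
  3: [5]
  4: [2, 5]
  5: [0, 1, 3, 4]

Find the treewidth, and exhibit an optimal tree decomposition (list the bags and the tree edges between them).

Treewidth 1.
Bags: B1 = {4, 5}  B2 = {0, 5}  B3 = {1, 5}  B4 = {2, 4}  B5 = {3, 5}
Tree: B1–B2, B1–B3, B1–B4, B3–B5

Each bag holds 2 vertices, so the decomposition has width 1, which upper-bounds the treewidth. Any graph with an edge has treewidth ≥ 1, and G has the edge 5–4. Combining the bounds, tw(G) = 1.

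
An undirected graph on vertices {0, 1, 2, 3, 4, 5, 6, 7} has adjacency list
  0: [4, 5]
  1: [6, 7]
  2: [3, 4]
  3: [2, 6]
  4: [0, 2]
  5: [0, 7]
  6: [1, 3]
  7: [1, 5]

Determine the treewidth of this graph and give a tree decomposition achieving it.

Every bag has size at most 3, so the width is 3 − 1 = 2 and tw(G) ≤ 2. Since 2–4–0–5–7–1–6–3–2 is a cycle in G, G is not acyclic. Forests are exactly the graphs of treewidth ≤ 1, so tw(G) ≥ 2. The upper and lower bounds meet at 2, so that is the treewidth.

Treewidth 2.
One such decomposition:
Bags: B1 = {0, 2, 4}  B2 = {0, 2, 5}  B3 = {2, 5, 7}  B4 = {1, 2, 7}  B5 = {1, 2, 6}  B6 = {2, 3, 6}
Tree: B1–B2, B2–B3, B3–B4, B4–B5, B5–B6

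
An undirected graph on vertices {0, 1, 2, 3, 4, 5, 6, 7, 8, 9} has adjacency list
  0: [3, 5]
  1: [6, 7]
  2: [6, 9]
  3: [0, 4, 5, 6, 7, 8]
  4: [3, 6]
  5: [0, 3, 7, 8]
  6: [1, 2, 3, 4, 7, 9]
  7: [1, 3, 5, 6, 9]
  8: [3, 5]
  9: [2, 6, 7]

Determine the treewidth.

A width-2 tree decomposition is:
Bags: B1 = {3, 6, 7}  B2 = {1, 6, 7}  B3 = {3, 5, 7}  B4 = {3, 4, 6}  B5 = {0, 3, 5}  B6 = {3, 5, 8}  B7 = {6, 7, 9}  B8 = {2, 6, 9}
Tree: B1–B2, B1–B3, B1–B4, B3–B5, B3–B6, B2–B7, B7–B8
The largest bag has 3 vertices, giving width 2; this decomposition certifies tw(G) ≤ 2. Conversely, {1, 6, 7} is a clique of size 3, and the vertices of any clique must share a bag in every tree decomposition; so some bag has ≥ 3 vertices and tw(G) ≥ 2. Therefore the treewidth is 2.

2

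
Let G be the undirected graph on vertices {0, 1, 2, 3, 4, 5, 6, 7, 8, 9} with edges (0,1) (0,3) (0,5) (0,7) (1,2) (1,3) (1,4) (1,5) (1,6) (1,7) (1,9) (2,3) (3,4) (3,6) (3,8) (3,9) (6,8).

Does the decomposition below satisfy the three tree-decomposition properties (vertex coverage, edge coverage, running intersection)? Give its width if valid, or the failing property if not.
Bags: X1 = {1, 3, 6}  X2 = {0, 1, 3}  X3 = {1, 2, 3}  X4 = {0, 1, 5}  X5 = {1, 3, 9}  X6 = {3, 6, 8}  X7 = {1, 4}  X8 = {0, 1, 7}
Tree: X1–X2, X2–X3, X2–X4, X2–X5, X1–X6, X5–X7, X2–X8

A tree decomposition must satisfy three properties: every vertex lies in some bag; for every edge, both endpoints lie together in some bag; and for every vertex, the bags containing it form a connected subtree. Here edge (3,4) lies in no bag, so the decomposition is invalid.

No — edge (3,4) lies in no bag.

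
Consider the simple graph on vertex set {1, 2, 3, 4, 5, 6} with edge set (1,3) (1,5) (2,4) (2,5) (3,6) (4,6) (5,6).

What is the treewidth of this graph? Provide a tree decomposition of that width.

Every bag has size at most 3, so the width is 3 − 1 = 2 and tw(G) ≤ 2. For the lower bound, G contains the cycle 4–2–5–6–4, so G is not a forest; only forests have treewidth ≤ 1, hence tw(G) ≥ 2. Hence tw(G) = 2 exactly.

Treewidth 2.
One such decomposition:
Bags: B1 = {2, 4, 6}  B2 = {2, 5, 6}  B3 = {3, 5, 6}  B4 = {1, 3, 5}
Tree: B1–B2, B2–B3, B3–B4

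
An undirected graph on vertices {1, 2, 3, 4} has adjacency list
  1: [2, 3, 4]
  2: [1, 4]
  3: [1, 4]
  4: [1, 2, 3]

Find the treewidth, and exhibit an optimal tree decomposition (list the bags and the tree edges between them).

Each bag holds 3 vertices, so the decomposition has width 2, which upper-bounds the treewidth. For the lower bound, the 3 vertices {1, 2, 4} are pairwise adjacent, and any tree decomposition puts a clique entirely inside one bag — forcing width ≥ 2. Therefore the treewidth is 2.

Treewidth 2.
Bags: B1 = {1, 2, 4}  B2 = {1, 3, 4}
Tree: B1–B2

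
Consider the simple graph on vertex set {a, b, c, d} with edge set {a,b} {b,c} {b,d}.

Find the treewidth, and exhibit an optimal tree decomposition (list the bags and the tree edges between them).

The largest bag has 2 vertices, giving width 1; this decomposition certifies tw(G) ≤ 1. Since G has at least one edge (e.g. a–b), it is not an edgeless graph, so tw(G) ≥ 1. Hence tw(G) = 1 exactly.

Treewidth 1.
Bags: B1 = {a, b}  B2 = {b, c}  B3 = {b, d}
Tree: B1–B2, B2–B3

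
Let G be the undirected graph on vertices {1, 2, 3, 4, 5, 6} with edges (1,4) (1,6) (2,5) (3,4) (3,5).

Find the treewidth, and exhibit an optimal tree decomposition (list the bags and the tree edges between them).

Each bag holds 2 vertices, so the decomposition has width 1, which upper-bounds the treewidth. Since G has at least one edge (e.g. 2–5), it is not an edgeless graph, so tw(G) ≥ 1. Combining the bounds, tw(G) = 1.

Treewidth 1.
Bags: B1 = {2, 5}  B2 = {3, 5}  B3 = {3, 4}  B4 = {1, 4}  B5 = {1, 6}
Tree: B1–B2, B2–B3, B3–B4, B4–B5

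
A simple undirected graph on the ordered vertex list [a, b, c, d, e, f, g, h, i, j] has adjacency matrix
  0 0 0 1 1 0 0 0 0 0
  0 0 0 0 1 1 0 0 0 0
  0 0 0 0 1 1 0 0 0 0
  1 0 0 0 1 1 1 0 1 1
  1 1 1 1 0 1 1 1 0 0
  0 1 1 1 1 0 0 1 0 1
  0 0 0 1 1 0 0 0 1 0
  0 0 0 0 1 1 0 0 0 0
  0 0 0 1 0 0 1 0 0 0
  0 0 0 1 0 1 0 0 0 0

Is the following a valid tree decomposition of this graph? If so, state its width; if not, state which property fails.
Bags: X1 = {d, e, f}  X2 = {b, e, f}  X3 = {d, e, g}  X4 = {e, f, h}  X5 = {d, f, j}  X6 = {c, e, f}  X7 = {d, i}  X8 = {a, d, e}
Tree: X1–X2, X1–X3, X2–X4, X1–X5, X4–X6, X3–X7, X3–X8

No — edge (g,i) lies in no bag.

A tree decomposition must satisfy three properties: every vertex lies in some bag; for every edge, both endpoints lie together in some bag; and for every vertex, the bags containing it form a connected subtree. Here edge (g,i) lies in no bag, so the decomposition is invalid.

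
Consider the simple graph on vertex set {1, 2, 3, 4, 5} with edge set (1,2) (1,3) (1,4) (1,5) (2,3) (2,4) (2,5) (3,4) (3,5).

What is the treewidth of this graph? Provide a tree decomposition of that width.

Every bag has size at most 4, so the width is 4 − 1 = 3 and tw(G) ≤ 3. For the lower bound, the 4 vertices {1, 2, 3, 4} are pairwise adjacent, and any tree decomposition puts a clique entirely inside one bag — forcing width ≥ 3. Combining the bounds, tw(G) = 3.

Treewidth 3.
One such decomposition:
Bags: B1 = {1, 2, 3, 5}  B2 = {1, 2, 3, 4}
Tree: B1–B2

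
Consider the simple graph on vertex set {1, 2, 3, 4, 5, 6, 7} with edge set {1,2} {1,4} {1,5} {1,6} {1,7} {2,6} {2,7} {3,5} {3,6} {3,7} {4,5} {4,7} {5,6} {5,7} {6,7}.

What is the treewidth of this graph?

3

A width-3 tree decomposition is:
Bags: B1 = {1, 5, 6, 7}  B2 = {1, 4, 5, 7}  B3 = {1, 2, 6, 7}  B4 = {3, 5, 6, 7}
Tree: B1–B2, B1–B3, B1–B4
Each bag holds 4 vertices, so the decomposition has width 3, which upper-bounds the treewidth. On the other hand G contains the 4-clique {1, 2, 6, 7}. A clique must lie in a single bag of any decomposition, so no decomposition can have width below 3. Hence tw(G) = 3 exactly.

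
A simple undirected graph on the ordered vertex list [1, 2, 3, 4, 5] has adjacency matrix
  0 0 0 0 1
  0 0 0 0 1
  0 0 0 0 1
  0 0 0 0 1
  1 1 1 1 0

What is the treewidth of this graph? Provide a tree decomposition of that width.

Each bag holds 2 vertices, so the decomposition has width 1, which upper-bounds the treewidth. Any graph with an edge has treewidth ≥ 1, and G has the edge 4–5. Hence tw(G) = 1 exactly.

Treewidth 1.
One optimal decomposition is:
Bags: B1 = {4, 5}  B2 = {3, 5}  B3 = {2, 5}  B4 = {1, 5}
Tree: B1–B2, B2–B3, B1–B4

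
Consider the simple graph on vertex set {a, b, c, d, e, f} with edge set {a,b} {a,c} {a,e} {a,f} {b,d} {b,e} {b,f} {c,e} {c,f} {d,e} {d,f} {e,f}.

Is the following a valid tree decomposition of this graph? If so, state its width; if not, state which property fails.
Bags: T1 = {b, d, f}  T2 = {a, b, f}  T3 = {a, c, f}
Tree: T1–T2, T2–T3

A tree decomposition must satisfy three properties: every vertex lies in some bag; for every edge, both endpoints lie together in some bag; and for every vertex, the bags containing it form a connected subtree. Here vertex e appears in no bag, so the decomposition is invalid.

No — vertex e appears in no bag.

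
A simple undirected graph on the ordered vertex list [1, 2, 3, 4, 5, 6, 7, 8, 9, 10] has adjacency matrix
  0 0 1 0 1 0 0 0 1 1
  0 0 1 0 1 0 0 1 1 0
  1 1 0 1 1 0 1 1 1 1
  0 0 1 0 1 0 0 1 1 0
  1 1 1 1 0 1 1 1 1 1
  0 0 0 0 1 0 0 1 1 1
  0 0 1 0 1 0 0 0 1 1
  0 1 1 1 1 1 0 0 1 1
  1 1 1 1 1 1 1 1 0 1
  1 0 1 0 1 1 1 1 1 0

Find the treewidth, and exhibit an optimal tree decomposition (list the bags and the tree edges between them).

Treewidth 4.
Bags: B1 = {2, 3, 5, 8, 9}  B2 = {3, 5, 8, 9, 10}  B3 = {5, 6, 8, 9, 10}  B4 = {1, 3, 5, 9, 10}  B5 = {3, 5, 7, 9, 10}  B6 = {3, 4, 5, 8, 9}
Tree: B1–B2, B2–B3, B2–B4, B4–B5, B2–B6

Each bag holds 5 vertices, so the decomposition has width 4, which upper-bounds the treewidth. Conversely, {2, 3, 5, 8, 9} is a clique of size 5, and the vertices of any clique must share a bag in every tree decomposition; so some bag has ≥ 5 vertices and tw(G) ≥ 4. The upper and lower bounds meet at 4, so that is the treewidth.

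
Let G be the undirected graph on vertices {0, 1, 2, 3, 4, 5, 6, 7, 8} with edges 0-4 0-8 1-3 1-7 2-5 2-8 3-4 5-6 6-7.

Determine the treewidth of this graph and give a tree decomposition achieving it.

Every bag has size at most 3, so the width is 3 − 1 = 2 and tw(G) ≤ 2. The edges 4–0–8–2–5–6–7–1–3–4 form a cycle, so G is not a tree and its treewidth is at least 2. The upper and lower bounds meet at 2, so that is the treewidth.

Treewidth 2.
Bags: B1 = {0, 4, 8}  B2 = {2, 4, 8}  B3 = {2, 4, 5}  B4 = {4, 5, 6}  B5 = {4, 6, 7}  B6 = {1, 4, 7}  B7 = {1, 3, 4}
Tree: B1–B2, B2–B3, B3–B4, B4–B5, B5–B6, B6–B7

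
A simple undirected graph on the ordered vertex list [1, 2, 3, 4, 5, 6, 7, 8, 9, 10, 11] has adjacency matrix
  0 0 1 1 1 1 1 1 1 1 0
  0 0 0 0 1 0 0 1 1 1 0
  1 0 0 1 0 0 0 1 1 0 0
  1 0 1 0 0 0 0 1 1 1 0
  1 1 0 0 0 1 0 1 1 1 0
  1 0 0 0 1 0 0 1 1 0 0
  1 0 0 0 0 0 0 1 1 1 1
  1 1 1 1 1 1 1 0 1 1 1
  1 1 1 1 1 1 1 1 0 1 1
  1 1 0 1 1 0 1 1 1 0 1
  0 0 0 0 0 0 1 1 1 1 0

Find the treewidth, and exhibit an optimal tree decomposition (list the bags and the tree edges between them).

Each bag holds 5 vertices, so the decomposition has width 4, which upper-bounds the treewidth. On the other hand G contains the 5-clique {1, 4, 8, 9, 10}. A clique must lie in a single bag of any decomposition, so no decomposition can have width below 4. Combining the bounds, tw(G) = 4.

Treewidth 4.
Bags: B1 = {1, 5, 6, 8, 9}  B2 = {1, 5, 8, 9, 10}  B3 = {1, 7, 8, 9, 10}  B4 = {2, 5, 8, 9, 10}  B5 = {1, 4, 8, 9, 10}  B6 = {1, 3, 4, 8, 9}  B7 = {7, 8, 9, 10, 11}
Tree: B1–B2, B2–B3, B2–B4, B3–B5, B5–B6, B3–B7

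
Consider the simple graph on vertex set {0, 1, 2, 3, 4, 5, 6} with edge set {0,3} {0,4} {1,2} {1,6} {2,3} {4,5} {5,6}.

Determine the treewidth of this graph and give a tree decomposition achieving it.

Treewidth 2.
One optimal decomposition is:
Bags: B1 = {0, 3, 4}  B2 = {3, 4, 5}  B3 = {3, 5, 6}  B4 = {1, 3, 6}  B5 = {1, 2, 3}
Tree: B1–B2, B2–B3, B3–B4, B4–B5

Each bag holds 3 vertices, so the decomposition has width 2, which upper-bounds the treewidth. The edges 3–0–4–5–6–1–2–3 form a cycle, so G is not a tree and its treewidth is at least 2. Combining the bounds, tw(G) = 2.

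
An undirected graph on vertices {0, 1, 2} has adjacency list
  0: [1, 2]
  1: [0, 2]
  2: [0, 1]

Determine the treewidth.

2

A width-2 tree decomposition is:
Bags: B1 = {0, 1, 2}
Tree: (single bag)
A single bag containing all 3 vertices is trivially a valid decomposition of width 2. On the other hand G contains the 3-clique {0, 1, 2}. A clique must lie in a single bag of any decomposition, so no decomposition can have width below 2. Hence tw(G) = 2 exactly.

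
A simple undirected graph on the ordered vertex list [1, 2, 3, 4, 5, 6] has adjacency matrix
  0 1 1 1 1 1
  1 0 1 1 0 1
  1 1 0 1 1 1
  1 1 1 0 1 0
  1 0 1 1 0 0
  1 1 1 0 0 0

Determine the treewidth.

3

A width-3 tree decomposition is:
Bags: B1 = {1, 2, 3, 4}  B2 = {1, 3, 4, 5}  B3 = {1, 2, 3, 6}
Tree: B1–B2, B1–B3
Every bag has size at most 4, so the width is 4 − 1 = 3 and tw(G) ≤ 3. Conversely, {1, 2, 3, 4} is a clique of size 4, and the vertices of any clique must share a bag in every tree decomposition; so some bag has ≥ 4 vertices and tw(G) ≥ 3. Combining the bounds, tw(G) = 3.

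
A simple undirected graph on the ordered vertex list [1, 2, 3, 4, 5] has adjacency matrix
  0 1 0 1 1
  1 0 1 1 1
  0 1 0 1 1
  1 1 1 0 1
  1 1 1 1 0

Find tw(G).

3

A width-3 tree decomposition is:
Bags: B1 = {2, 3, 4, 5}  B2 = {1, 2, 4, 5}
Tree: B1–B2
The largest bag has 4 vertices, giving width 3; this decomposition certifies tw(G) ≤ 3. Conversely, {1, 2, 4, 5} is a clique of size 4, and the vertices of any clique must share a bag in every tree decomposition; so some bag has ≥ 4 vertices and tw(G) ≥ 3. Hence tw(G) = 3 exactly.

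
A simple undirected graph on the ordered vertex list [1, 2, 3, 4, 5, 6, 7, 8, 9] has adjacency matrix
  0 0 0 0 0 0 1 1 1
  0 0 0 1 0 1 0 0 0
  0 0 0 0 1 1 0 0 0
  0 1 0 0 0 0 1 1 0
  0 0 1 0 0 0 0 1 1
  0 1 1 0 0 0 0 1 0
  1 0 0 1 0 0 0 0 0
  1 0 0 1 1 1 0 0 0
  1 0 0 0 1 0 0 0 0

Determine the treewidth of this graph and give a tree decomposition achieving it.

Treewidth 3.
Bags: B1 = {2, 3, 5, 6}  B2 = {2, 5, 6, 8}  B3 = {2, 4, 5, 8}  B4 = {4, 5, 8, 9}  B5 = {1, 4, 8, 9}  B6 = {1, 4, 7, 9}
Tree: B1–B2, B2–B3, B3–B4, B4–B5, B5–B6

Every bag has size at most 4, so the width is 4 − 1 = 3 and tw(G) ≤ 3. For the lower bound: the 4 vertex sets {2,3,6}, {5}, {8}, {1,4,7,9} are disjoint, each induces a connected subgraph, and every pair is joined by at least one edge of G. Contracting each set to a single vertex therefore yields K_{4} as a minor, and since treewidth is minor-monotone, tw(G) ≥ tw(K_{4}) = 3. The upper and lower bounds meet at 3, so that is the treewidth.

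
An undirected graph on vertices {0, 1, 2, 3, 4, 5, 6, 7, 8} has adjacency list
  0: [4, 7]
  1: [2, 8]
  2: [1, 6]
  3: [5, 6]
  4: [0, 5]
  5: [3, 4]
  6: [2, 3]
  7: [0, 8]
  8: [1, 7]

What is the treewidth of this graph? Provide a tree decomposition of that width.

Each bag holds 3 vertices, so the decomposition has width 2, which upper-bounds the treewidth. The edges 2–6–3–5–4–0–7–8–1–2 form a cycle, so G is not a tree and its treewidth is at least 2. The upper and lower bounds meet at 2, so that is the treewidth.

Treewidth 2.
Bags: B1 = {2, 3, 6}  B2 = {2, 3, 5}  B3 = {2, 4, 5}  B4 = {0, 2, 4}  B5 = {0, 2, 7}  B6 = {2, 7, 8}  B7 = {1, 2, 8}
Tree: B1–B2, B2–B3, B3–B4, B4–B5, B5–B6, B6–B7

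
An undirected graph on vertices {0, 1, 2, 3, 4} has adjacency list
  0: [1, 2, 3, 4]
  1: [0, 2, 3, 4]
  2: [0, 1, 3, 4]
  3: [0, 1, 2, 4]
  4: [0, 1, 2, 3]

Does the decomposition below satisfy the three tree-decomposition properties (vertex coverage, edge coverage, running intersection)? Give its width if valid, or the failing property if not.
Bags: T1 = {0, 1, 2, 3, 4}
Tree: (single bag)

Every vertex of G appears in some bag (union = {0, 1, 2, 3, 4}); every edge is covered by a bag; and for each vertex v the set of bags containing v is connected in the bag tree. The decomposition is therefore valid. The largest bag has 5 vertices, so the width is 4.

Yes; width 4.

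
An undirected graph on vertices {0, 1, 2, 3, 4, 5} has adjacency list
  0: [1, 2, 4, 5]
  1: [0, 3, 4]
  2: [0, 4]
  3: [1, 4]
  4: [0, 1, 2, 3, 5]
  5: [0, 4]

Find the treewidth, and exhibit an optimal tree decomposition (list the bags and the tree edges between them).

The largest bag has 3 vertices, giving width 2; this decomposition certifies tw(G) ≤ 2. On the other hand G contains the 3-clique {0, 1, 4}. A clique must lie in a single bag of any decomposition, so no decomposition can have width below 2. Therefore the treewidth is 2.

Treewidth 2.
One optimal decomposition is:
Bags: B1 = {1, 3, 4}  B2 = {0, 1, 4}  B3 = {0, 4, 5}  B4 = {0, 2, 4}
Tree: B1–B2, B2–B3, B2–B4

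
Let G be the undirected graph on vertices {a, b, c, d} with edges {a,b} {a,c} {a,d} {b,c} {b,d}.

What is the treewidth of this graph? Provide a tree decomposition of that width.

Each bag holds 3 vertices, so the decomposition has width 2, which upper-bounds the treewidth. For the lower bound, the 3 vertices {a, b, d} are pairwise adjacent, and any tree decomposition puts a clique entirely inside one bag — forcing width ≥ 2. Combining the bounds, tw(G) = 2.

Treewidth 2.
One optimal decomposition is:
Bags: B1 = {a, b, c}  B2 = {a, b, d}
Tree: B1–B2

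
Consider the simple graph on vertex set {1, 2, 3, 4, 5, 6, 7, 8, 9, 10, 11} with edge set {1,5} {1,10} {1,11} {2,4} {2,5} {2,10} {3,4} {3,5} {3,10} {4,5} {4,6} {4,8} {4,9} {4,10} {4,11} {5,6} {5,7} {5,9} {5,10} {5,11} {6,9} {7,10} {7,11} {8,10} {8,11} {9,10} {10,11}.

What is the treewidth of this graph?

A width-3 tree decomposition is:
Bags: B1 = {4, 5, 9, 10}  B2 = {4, 5, 10, 11}  B3 = {1, 5, 10, 11}  B4 = {5, 7, 10, 11}  B5 = {4, 8, 10, 11}  B6 = {3, 4, 5, 10}  B7 = {2, 4, 5, 10}  B8 = {4, 5, 6, 9}
Tree: B1–B2, B2–B3, B3–B4, B2–B5, B2–B6, B1–B7, B1–B8
Every bag has size at most 4, so the width is 4 − 1 = 3 and tw(G) ≤ 3. Conversely, {4, 8, 10, 11} is a clique of size 4, and the vertices of any clique must share a bag in every tree decomposition; so some bag has ≥ 4 vertices and tw(G) ≥ 3. The upper and lower bounds meet at 3, so that is the treewidth.

3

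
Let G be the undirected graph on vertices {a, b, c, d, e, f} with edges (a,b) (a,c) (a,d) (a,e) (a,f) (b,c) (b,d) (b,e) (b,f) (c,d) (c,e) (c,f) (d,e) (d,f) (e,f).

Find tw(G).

5

A width-5 tree decomposition is:
Bags: B1 = {a, b, c, d, e, f}
Tree: (single bag)
With just one bag of size 6, the width is 6 − 1 = 5, so tw(G) ≤ 5. On the other hand G contains the 6-clique {a, b, c, d, e, f}. A clique must lie in a single bag of any decomposition, so no decomposition can have width below 5. The upper and lower bounds meet at 5, so that is the treewidth.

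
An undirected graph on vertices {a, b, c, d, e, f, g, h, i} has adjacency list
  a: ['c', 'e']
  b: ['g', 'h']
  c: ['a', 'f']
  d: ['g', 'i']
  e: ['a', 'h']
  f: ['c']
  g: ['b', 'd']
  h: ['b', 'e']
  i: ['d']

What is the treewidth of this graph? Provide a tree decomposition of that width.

Treewidth 1.
Bags: B1 = {c, f}  B2 = {a, c}  B3 = {a, e}  B4 = {e, h}  B5 = {b, h}  B6 = {b, g}  B7 = {d, g}  B8 = {d, i}
Tree: B1–B2, B2–B3, B3–B4, B4–B5, B5–B6, B6–B7, B7–B8

The largest bag has 2 vertices, giving width 1; this decomposition certifies tw(G) ≤ 1. G has an edge, so its treewidth is at least 1. The upper and lower bounds meet at 1, so that is the treewidth.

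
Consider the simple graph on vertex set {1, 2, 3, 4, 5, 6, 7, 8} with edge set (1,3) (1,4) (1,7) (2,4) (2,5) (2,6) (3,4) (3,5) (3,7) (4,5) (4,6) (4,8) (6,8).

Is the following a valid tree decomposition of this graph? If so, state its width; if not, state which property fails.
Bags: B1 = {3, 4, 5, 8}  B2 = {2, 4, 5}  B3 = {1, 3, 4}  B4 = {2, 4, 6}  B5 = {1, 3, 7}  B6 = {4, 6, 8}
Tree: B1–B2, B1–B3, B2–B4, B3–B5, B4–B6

No — bags containing vertex 8 are not connected in the tree.

A tree decomposition must satisfy three properties: every vertex lies in some bag; for every edge, both endpoints lie together in some bag; and for every vertex, the bags containing it form a connected subtree. Here bags containing vertex 8 are not connected in the tree, so the decomposition is invalid.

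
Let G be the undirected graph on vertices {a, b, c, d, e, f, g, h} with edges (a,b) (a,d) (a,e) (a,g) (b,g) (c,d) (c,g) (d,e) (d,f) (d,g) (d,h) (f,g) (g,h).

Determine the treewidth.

2

A width-2 tree decomposition is:
Bags: B1 = {d, f, g}  B2 = {a, d, g}  B3 = {c, d, g}  B4 = {a, b, g}  B5 = {d, g, h}  B6 = {a, d, e}
Tree: B1–B2, B2–B3, B2–B4, B3–B5, B2–B6
The largest bag has 3 vertices, giving width 2; this decomposition certifies tw(G) ≤ 2. Conversely, {d, g, h} is a clique of size 3, and the vertices of any clique must share a bag in every tree decomposition; so some bag has ≥ 3 vertices and tw(G) ≥ 2. Therefore the treewidth is 2.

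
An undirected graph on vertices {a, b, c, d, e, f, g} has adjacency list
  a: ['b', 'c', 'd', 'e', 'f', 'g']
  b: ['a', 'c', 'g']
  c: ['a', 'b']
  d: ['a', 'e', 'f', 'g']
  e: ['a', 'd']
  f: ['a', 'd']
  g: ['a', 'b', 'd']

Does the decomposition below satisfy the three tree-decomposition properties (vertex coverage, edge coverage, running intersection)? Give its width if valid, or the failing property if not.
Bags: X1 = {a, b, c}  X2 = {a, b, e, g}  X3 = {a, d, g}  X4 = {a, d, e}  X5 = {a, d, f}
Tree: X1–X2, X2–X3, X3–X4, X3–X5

No — bags containing vertex e are not connected in the tree.

A tree decomposition must satisfy three properties: every vertex lies in some bag; for every edge, both endpoints lie together in some bag; and for every vertex, the bags containing it form a connected subtree. Here bags containing vertex e are not connected in the tree, so the decomposition is invalid.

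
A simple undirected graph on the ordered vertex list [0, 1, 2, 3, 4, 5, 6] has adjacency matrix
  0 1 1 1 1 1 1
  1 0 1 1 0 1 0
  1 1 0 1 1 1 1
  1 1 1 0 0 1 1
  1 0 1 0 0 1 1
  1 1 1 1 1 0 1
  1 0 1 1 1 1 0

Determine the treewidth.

A width-4 tree decomposition is:
Bags: B1 = {0, 1, 2, 3, 5}  B2 = {0, 2, 3, 5, 6}  B3 = {0, 2, 4, 5, 6}
Tree: B1–B2, B2–B3
Each bag holds 5 vertices, so the decomposition has width 4, which upper-bounds the treewidth. Conversely, {0, 1, 2, 3, 5} is a clique of size 5, and the vertices of any clique must share a bag in every tree decomposition; so some bag has ≥ 5 vertices and tw(G) ≥ 4. Hence tw(G) = 4 exactly.

4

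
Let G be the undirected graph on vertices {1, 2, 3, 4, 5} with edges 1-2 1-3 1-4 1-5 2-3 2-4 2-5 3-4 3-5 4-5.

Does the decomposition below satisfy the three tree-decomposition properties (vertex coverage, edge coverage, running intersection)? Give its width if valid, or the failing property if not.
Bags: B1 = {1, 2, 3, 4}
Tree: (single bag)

No — vertex 5 appears in no bag.

A tree decomposition must satisfy three properties: every vertex lies in some bag; for every edge, both endpoints lie together in some bag; and for every vertex, the bags containing it form a connected subtree. Here vertex 5 appears in no bag, so the decomposition is invalid.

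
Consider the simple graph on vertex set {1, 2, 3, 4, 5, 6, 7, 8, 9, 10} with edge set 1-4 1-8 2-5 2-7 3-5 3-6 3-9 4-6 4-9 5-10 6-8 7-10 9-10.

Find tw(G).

2

A width-2 tree decomposition is:
Bags: B1 = {1, 4, 8}  B2 = {4, 6, 8}  B3 = {4, 6, 9}  B4 = {3, 6, 9}  B5 = {3, 9, 10}  B6 = {3, 5, 10}  B7 = {5, 7, 10}  B8 = {2, 5, 7}
Tree: B1–B2, B2–B3, B3–B4, B4–B5, B5–B6, B6–B7, B7–B8
Each bag holds 3 vertices, so the decomposition has width 2, which upper-bounds the treewidth. For the lower bound, G contains the cycle 1–8–6–4–1, so G is not a forest; only forests have treewidth ≤ 1, hence tw(G) ≥ 2. Hence tw(G) = 2 exactly.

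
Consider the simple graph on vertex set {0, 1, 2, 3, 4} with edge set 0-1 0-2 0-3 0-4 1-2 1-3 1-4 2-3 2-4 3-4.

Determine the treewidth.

4

A width-4 tree decomposition is:
Bags: B1 = {0, 1, 2, 3, 4}
Tree: (single bag)
A single bag containing all 5 vertices is trivially a valid decomposition of width 4. Conversely, {0, 1, 2, 3, 4} is a clique of size 5, and the vertices of any clique must share a bag in every tree decomposition; so some bag has ≥ 5 vertices and tw(G) ≥ 4. Hence tw(G) = 4 exactly.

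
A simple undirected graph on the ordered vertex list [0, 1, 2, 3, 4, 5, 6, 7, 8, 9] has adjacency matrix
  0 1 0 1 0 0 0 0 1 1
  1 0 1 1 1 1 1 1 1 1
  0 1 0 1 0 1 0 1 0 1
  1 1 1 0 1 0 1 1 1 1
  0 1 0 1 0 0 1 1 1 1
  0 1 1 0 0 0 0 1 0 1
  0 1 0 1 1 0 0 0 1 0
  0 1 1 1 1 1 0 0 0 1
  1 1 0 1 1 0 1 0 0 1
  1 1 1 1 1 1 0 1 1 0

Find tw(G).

A width-4 tree decomposition is:
Bags: B1 = {1, 3, 4, 8, 9}  B2 = {1, 3, 4, 7, 9}  B3 = {1, 3, 4, 6, 8}  B4 = {1, 2, 3, 7, 9}  B5 = {1, 2, 5, 7, 9}  B6 = {0, 1, 3, 8, 9}
Tree: B1–B2, B1–B3, B2–B4, B4–B5, B1–B6
Every bag has size at most 5, so the width is 5 − 1 = 4 and tw(G) ≤ 4. On the other hand G contains the 5-clique {0, 1, 3, 8, 9}. A clique must lie in a single bag of any decomposition, so no decomposition can have width below 4. Therefore the treewidth is 4.

4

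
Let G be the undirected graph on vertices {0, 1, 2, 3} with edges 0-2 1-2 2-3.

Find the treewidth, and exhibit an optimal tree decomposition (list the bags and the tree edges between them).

Each bag holds 2 vertices, so the decomposition has width 1, which upper-bounds the treewidth. Since G has at least one edge (e.g. 0–2), it is not an edgeless graph, so tw(G) ≥ 1. Combining the bounds, tw(G) = 1.

Treewidth 1.
Bags: B1 = {0, 2}  B2 = {1, 2}  B3 = {2, 3}
Tree: B1–B2, B1–B3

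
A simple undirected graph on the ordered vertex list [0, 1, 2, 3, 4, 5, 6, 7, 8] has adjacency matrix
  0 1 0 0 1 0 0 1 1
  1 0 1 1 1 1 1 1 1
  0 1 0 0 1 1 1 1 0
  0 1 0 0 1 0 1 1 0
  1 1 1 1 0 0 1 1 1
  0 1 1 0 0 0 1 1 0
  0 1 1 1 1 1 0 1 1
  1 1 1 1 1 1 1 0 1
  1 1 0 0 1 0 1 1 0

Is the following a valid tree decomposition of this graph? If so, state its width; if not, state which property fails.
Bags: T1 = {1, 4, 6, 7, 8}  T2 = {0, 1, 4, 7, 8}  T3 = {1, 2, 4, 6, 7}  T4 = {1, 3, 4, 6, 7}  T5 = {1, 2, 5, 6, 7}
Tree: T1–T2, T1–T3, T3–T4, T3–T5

Checking the three conditions: (i) the bags cover all of {0, 1, 2, 3, 4, 5, 6, 7, 8}; (ii) for each edge, some bag contains both endpoints; (iii) the bags containing any fixed vertex form a subtree. All hold, so the decomposition is valid with width 5 − 1 = 4.

Yes; width 4.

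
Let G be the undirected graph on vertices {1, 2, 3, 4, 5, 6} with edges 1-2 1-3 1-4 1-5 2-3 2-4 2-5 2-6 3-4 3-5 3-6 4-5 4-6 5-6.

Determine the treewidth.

A width-4 tree decomposition is:
Bags: B1 = {2, 3, 4, 5, 6}  B2 = {1, 2, 3, 4, 5}
Tree: B1–B2
Every bag has size at most 5, so the width is 5 − 1 = 4 and tw(G) ≤ 4. For the lower bound, the 5 vertices {1, 2, 3, 4, 5} are pairwise adjacent, and any tree decomposition puts a clique entirely inside one bag — forcing width ≥ 4. Combining the bounds, tw(G) = 4.

4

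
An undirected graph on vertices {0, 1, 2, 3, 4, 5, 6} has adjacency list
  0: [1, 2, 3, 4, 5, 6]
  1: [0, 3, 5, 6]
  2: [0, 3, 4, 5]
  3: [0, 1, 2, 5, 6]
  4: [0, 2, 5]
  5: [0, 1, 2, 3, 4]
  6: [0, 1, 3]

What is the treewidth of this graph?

3

A width-3 tree decomposition is:
Bags: B1 = {0, 1, 3, 6}  B2 = {0, 1, 3, 5}  B3 = {0, 2, 3, 5}  B4 = {0, 2, 4, 5}
Tree: B1–B2, B2–B3, B3–B4
Each bag holds 4 vertices, so the decomposition has width 3, which upper-bounds the treewidth. On the other hand G contains the 4-clique {0, 1, 3, 5}. A clique must lie in a single bag of any decomposition, so no decomposition can have width below 3. Hence tw(G) = 3 exactly.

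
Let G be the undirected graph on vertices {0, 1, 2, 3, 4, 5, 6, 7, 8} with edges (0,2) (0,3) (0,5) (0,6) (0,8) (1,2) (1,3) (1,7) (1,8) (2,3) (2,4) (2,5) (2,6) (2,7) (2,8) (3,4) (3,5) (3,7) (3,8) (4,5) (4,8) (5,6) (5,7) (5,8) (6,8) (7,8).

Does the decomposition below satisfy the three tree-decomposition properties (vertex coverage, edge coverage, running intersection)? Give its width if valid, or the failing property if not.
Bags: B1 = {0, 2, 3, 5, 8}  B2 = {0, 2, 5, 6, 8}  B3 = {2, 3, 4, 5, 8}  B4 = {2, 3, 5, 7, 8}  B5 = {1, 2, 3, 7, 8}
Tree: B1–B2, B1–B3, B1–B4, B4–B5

Vertex coverage: the bags together contain {0, 1, 2, 3, 4, 5, 6, 7, 8}, the full vertex set. Edge coverage: each edge of G has both endpoints in at least one bag. Running intersection: for every vertex, the bags containing it form a connected subtree. All three properties hold, so this is a valid tree decomposition of width max|bag| − 1 = 4, and hence tw(G) ≤ 4.

Yes; width 4.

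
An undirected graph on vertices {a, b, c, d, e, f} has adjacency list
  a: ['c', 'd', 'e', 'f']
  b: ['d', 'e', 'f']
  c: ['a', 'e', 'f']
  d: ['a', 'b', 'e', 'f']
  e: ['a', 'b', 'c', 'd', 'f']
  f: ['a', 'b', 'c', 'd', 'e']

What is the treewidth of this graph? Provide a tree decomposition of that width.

The largest bag has 4 vertices, giving width 3; this decomposition certifies tw(G) ≤ 3. On the other hand G contains the 4-clique {a, d, e, f}. A clique must lie in a single bag of any decomposition, so no decomposition can have width below 3. Hence tw(G) = 3 exactly.

Treewidth 3.
Bags: B1 = {a, c, e, f}  B2 = {a, d, e, f}  B3 = {b, d, e, f}
Tree: B1–B2, B2–B3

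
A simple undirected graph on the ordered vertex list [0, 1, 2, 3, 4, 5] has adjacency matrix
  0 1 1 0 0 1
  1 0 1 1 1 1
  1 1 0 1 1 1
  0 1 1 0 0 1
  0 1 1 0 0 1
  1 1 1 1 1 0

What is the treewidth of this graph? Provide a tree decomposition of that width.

Each bag holds 4 vertices, so the decomposition has width 3, which upper-bounds the treewidth. On the other hand G contains the 4-clique {0, 1, 2, 5}. A clique must lie in a single bag of any decomposition, so no decomposition can have width below 3. The upper and lower bounds meet at 3, so that is the treewidth.

Treewidth 3.
One optimal decomposition is:
Bags: B1 = {0, 1, 2, 5}  B2 = {1, 2, 3, 5}  B3 = {1, 2, 4, 5}
Tree: B1–B2, B1–B3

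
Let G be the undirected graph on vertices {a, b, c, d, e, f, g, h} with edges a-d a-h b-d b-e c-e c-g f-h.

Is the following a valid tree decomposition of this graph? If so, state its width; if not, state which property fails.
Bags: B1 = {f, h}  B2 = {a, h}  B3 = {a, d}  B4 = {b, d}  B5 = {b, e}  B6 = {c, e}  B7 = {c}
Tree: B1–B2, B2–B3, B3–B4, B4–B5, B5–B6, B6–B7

No — vertex g appears in no bag.

A tree decomposition must satisfy three properties: every vertex lies in some bag; for every edge, both endpoints lie together in some bag; and for every vertex, the bags containing it form a connected subtree. Here vertex g appears in no bag, so the decomposition is invalid.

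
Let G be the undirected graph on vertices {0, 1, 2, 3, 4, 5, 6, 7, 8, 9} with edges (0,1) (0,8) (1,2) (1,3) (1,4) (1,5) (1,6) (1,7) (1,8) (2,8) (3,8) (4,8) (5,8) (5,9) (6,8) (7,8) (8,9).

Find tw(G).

A width-2 tree decomposition is:
Bags: B1 = {1, 3, 8}  B2 = {1, 4, 8}  B3 = {1, 2, 8}  B4 = {1, 6, 8}  B5 = {1, 5, 8}  B6 = {0, 1, 8}  B7 = {1, 7, 8}  B8 = {5, 8, 9}
Tree: B1–B2, B1–B3, B2–B4, B1–B5, B5–B6, B1–B7, B5–B8
Every bag has size at most 3, so the width is 3 − 1 = 2 and tw(G) ≤ 2. Conversely, {0, 1, 8} is a clique of size 3, and the vertices of any clique must share a bag in every tree decomposition; so some bag has ≥ 3 vertices and tw(G) ≥ 2. Combining the bounds, tw(G) = 2.

2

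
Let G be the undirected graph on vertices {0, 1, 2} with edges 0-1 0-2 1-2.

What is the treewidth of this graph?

2

A width-2 tree decomposition is:
Bags: B1 = {0, 1, 2}
Tree: (single bag)
A single bag containing all 3 vertices is trivially a valid decomposition of width 2. For the lower bound, the 3 vertices {0, 1, 2} are pairwise adjacent, and any tree decomposition puts a clique entirely inside one bag — forcing width ≥ 2. Therefore the treewidth is 2.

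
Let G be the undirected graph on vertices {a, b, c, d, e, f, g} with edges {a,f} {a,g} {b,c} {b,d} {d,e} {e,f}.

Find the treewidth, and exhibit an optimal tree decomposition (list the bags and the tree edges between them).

Treewidth 1.
One optimal decomposition is:
Bags: B1 = {a, g}  B2 = {a, f}  B3 = {e, f}  B4 = {d, e}  B5 = {b, d}  B6 = {b, c}
Tree: B1–B2, B2–B3, B3–B4, B4–B5, B5–B6

Every bag has size at most 2, so the width is 2 − 1 = 1 and tw(G) ≤ 1. Any graph with an edge has treewidth ≥ 1, and G has the edge g–a. Hence tw(G) = 1 exactly.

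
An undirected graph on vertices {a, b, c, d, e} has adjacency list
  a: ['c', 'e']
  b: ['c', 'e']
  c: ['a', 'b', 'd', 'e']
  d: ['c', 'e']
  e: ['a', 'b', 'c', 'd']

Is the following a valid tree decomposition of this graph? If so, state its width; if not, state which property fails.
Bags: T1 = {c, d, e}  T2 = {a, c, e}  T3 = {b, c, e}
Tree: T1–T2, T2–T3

Every vertex of G appears in some bag (union = {a, b, c, d, e}); every edge is covered by a bag; and for each vertex v the set of bags containing v is connected in the bag tree. The decomposition is therefore valid. The largest bag has 3 vertices, so the width is 2.

Yes; width 2.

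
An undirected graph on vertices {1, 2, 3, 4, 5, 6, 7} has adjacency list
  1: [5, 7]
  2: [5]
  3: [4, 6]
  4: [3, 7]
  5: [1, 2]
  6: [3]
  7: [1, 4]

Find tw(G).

A width-1 tree decomposition is:
Bags: B1 = {3, 6}  B2 = {3, 4}  B3 = {4, 7}  B4 = {1, 7}  B5 = {1, 5}  B6 = {2, 5}
Tree: B1–B2, B2–B3, B3–B4, B4–B5, B5–B6
Every bag has size at most 2, so the width is 2 − 1 = 1 and tw(G) ≤ 1. Any graph with an edge has treewidth ≥ 1, and G has the edge 6–3. The upper and lower bounds meet at 1, so that is the treewidth.

1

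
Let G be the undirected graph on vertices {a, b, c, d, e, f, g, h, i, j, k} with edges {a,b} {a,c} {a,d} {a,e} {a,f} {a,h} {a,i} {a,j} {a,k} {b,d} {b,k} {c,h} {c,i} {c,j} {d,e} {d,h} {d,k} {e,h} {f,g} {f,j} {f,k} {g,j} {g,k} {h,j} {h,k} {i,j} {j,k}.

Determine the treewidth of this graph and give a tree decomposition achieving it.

Treewidth 3.
One such decomposition:
Bags: B1 = {a, d, h, k}  B2 = {a, h, j, k}  B3 = {a, b, d, k}  B4 = {a, f, j, k}  B5 = {a, c, h, j}  B6 = {a, c, i, j}  B7 = {a, d, e, h}  B8 = {f, g, j, k}
Tree: B1–B2, B1–B3, B2–B4, B2–B5, B5–B6, B1–B7, B4–B8

Every bag has size at most 4, so the width is 4 − 1 = 3 and tw(G) ≤ 3. Conversely, {f, g, j, k} is a clique of size 4, and the vertices of any clique must share a bag in every tree decomposition; so some bag has ≥ 4 vertices and tw(G) ≥ 3. Hence tw(G) = 3 exactly.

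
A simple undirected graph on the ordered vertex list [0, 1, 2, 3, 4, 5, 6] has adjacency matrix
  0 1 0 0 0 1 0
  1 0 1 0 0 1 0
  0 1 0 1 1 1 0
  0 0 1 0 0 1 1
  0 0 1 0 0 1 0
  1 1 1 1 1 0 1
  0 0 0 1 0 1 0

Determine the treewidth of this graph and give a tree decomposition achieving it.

Treewidth 2.
Bags: B1 = {1, 2, 5}  B2 = {2, 4, 5}  B3 = {2, 3, 5}  B4 = {3, 5, 6}  B5 = {0, 1, 5}
Tree: B1–B2, B1–B3, B3–B4, B1–B5

Each bag holds 3 vertices, so the decomposition has width 2, which upper-bounds the treewidth. For the lower bound, the 3 vertices {0, 1, 5} are pairwise adjacent, and any tree decomposition puts a clique entirely inside one bag — forcing width ≥ 2. Combining the bounds, tw(G) = 2.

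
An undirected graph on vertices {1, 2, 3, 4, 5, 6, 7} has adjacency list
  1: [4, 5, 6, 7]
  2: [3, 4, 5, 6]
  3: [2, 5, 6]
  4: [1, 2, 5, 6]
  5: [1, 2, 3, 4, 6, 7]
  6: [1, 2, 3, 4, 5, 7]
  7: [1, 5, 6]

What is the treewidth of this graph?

A width-3 tree decomposition is:
Bags: B1 = {1, 4, 5, 6}  B2 = {2, 4, 5, 6}  B3 = {1, 5, 6, 7}  B4 = {2, 3, 5, 6}
Tree: B1–B2, B1–B3, B2–B4
The largest bag has 4 vertices, giving width 3; this decomposition certifies tw(G) ≤ 3. Conversely, {1, 4, 5, 6} is a clique of size 4, and the vertices of any clique must share a bag in every tree decomposition; so some bag has ≥ 4 vertices and tw(G) ≥ 3. The upper and lower bounds meet at 3, so that is the treewidth.

3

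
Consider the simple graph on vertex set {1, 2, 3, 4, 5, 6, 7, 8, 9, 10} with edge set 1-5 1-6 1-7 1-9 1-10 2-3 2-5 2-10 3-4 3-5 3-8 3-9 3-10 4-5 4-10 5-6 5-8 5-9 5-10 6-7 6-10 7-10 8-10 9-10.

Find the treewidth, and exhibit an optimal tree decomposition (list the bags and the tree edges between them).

The largest bag has 4 vertices, giving width 3; this decomposition certifies tw(G) ≤ 3. Conversely, {1, 5, 9, 10} is a clique of size 4, and the vertices of any clique must share a bag in every tree decomposition; so some bag has ≥ 4 vertices and tw(G) ≥ 3. Therefore the treewidth is 3.

Treewidth 3.
One optimal decomposition is:
Bags: B1 = {3, 5, 9, 10}  B2 = {3, 4, 5, 10}  B3 = {2, 3, 5, 10}  B4 = {3, 5, 8, 10}  B5 = {1, 5, 9, 10}  B6 = {1, 5, 6, 10}  B7 = {1, 6, 7, 10}
Tree: B1–B2, B2–B3, B2–B4, B1–B5, B5–B6, B6–B7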